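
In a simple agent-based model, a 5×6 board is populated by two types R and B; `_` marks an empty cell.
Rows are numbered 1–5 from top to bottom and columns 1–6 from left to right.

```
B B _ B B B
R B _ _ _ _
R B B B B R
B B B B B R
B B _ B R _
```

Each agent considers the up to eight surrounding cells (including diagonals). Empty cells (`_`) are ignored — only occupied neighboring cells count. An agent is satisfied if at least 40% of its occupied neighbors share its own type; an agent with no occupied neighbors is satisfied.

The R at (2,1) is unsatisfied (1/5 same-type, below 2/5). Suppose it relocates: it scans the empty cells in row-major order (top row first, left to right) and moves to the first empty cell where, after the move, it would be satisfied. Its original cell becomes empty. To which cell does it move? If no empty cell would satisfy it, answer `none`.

Vacating (2,1). Empty cells in order:
  (1,3): 0/3 same-type → still unsatisfied.
  (2,3): 0/6 same-type → still unsatisfied.
  (2,4): 0/5 same-type → still unsatisfied.
  (2,5): 1/6 same-type → still unsatisfied.
  (2,6): 1/4 same-type → still unsatisfied.
  (5,3): 0/5 same-type → still unsatisfied.
  (5,6): 2/3 same-type → satisfied — stop here.

(5,6)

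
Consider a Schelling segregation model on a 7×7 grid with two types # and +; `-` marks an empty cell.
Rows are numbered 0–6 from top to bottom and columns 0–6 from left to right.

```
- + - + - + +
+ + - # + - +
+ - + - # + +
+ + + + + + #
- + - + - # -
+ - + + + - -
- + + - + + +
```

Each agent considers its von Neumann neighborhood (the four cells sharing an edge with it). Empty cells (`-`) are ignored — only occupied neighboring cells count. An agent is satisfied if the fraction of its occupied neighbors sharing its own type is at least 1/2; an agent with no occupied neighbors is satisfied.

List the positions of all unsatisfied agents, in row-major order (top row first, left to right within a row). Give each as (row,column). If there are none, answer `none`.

(0,3), (1,3), (1,4), (2,4), (3,6), (4,5)

Row 0: (0,1)+ 1/1 ✓ · (0,3)+ 0/1 ✗ · (0,5)+ 1/1 ✓ · (0,6)+ 2/2 ✓
Row 1: (1,0)+ 2/2 ✓ · (1,1)+ 2/2 ✓ · (1,3)# 0/2 ✗ · (1,4)+ 0/2 ✗ · (1,6)+ 2/2 ✓
Row 2: (2,0)+ 2/2 ✓ · (2,2)+ 1/1 ✓ · (2,4)# 0/3 ✗ · (2,5)+ 2/3 ✓ · (2,6)+ 2/3 ✓
Row 3: (3,0)+ 2/2 ✓ · (3,1)+ 3/3 ✓ · (3,2)+ 3/3 ✓ · (3,3)+ 3/3 ✓ · (3,4)+ 2/3 ✓ · (3,5)+ 2/4 ✓ · (3,6)# 0/2 ✗
Row 4: (4,1)+ 1/1 ✓ · (4,3)+ 2/2 ✓ · (4,5)# 0/1 ✗
Row 5: (5,0)+ 0/0 ✓ · (5,2)+ 2/2 ✓ · (5,3)+ 3/3 ✓ · (5,4)+ 2/2 ✓
Row 6: (6,1)+ 1/1 ✓ · (6,2)+ 2/2 ✓ · (6,4)+ 2/2 ✓ · (6,5)+ 2/2 ✓ · (6,6)+ 1/1 ✓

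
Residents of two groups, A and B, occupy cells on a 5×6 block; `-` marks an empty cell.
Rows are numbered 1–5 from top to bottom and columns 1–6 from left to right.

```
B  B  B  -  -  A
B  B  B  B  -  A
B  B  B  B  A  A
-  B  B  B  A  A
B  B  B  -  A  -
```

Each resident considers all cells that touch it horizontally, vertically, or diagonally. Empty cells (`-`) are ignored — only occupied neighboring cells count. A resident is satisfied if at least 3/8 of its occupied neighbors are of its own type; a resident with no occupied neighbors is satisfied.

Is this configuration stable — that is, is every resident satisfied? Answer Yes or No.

Yes

(1,1)B 3/3 ok
(1,2)B 5/5 ok
(1,3)B 4/4 ok
(1,6)A 1/1 ok
(2,1)B 5/5 ok
(2,2)B 8/8 ok
(2,3)B 7/7 ok
(2,4)B 4/5 ok
(2,6)A 3/3 ok
(3,1)B 4/4 ok
(3,2)B 7/7 ok
(3,3)B 8/8 ok
(3,4)B 5/7 ok
(3,5)A 4/7 ok
(3,6)A 4/4 ok
(4,2)B 7/7 ok
(4,3)B 7/7 ok
(4,4)B 4/7 ok
(4,5)A 4/6 ok
(4,6)A 4/4 ok
(5,1)B 2/2 ok
(5,2)B 4/4 ok
(5,3)B 4/4 ok
(5,5)A 2/3 ok
All meet the threshold, so the configuration is stable.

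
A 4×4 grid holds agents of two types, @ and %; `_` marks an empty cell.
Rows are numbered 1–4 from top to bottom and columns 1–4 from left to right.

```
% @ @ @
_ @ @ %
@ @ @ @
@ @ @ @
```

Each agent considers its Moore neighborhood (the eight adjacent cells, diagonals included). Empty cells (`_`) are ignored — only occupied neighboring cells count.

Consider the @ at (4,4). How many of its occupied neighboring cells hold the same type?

3

Occupied neighbors of (4,4): (3,3)=@, (3,4)=@, (4,3)=@.
Same type (@): 3 of 3.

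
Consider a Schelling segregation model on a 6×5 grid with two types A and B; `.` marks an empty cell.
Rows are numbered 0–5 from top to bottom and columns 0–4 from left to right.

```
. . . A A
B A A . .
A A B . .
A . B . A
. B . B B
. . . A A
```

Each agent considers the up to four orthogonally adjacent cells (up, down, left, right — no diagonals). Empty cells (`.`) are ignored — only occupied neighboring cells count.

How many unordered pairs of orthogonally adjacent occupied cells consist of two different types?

7

Scan each occupied cell's neighbors to the right and below so each pair is counted once.
Row 0: A(0,3)–A(0,4)=  → 0/1 unlike.
Row 1: B(1,0)–A(1,1)≠ B(1,0)–A(2,0)≠ A(1,1)–A(1,2)= A(1,1)–A(2,1)= A(1,2)–B(2,2)≠  → 3/5 unlike.
Row 2: A(2,0)–A(2,1)= A(2,0)–A(3,0)= A(2,1)–B(2,2)≠ B(2,2)–B(3,2)=  → 1/4 unlike.
Row 3: A(3,4)–B(4,4)≠  → 1/1 unlike.
Row 4: B(4,3)–B(4,4)= B(4,3)–A(5,3)≠ B(4,4)–A(5,4)≠  → 2/3 unlike.
Row 5: A(5,3)–A(5,4)=  → 0/1 unlike.
Total adjacent occupied pairs: 15; unlike-type pairs: 7.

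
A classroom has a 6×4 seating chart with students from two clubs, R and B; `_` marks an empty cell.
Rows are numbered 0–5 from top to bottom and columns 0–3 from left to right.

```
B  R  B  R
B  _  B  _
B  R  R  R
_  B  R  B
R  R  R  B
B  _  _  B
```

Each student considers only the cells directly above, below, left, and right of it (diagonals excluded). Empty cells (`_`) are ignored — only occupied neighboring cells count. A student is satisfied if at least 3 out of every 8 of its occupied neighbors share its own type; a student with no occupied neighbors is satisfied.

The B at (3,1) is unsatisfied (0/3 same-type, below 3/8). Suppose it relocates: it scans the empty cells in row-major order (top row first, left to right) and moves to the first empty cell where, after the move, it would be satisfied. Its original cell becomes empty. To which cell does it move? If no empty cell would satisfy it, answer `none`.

Vacating (3,1). Empty cells in order:
  (1,1): 2/4 same-type → satisfied — stop here.

(1,1)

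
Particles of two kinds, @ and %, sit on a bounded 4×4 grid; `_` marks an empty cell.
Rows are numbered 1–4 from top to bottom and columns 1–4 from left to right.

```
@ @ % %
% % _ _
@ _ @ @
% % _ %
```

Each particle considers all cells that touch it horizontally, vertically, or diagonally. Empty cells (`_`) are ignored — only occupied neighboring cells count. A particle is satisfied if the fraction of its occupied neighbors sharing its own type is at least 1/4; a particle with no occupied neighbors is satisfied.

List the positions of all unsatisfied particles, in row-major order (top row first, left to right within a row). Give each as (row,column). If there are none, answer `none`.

(1,1)@ 1/3 ✓
(1,2)@ 1/4 ✓
(1,3)% 2/3 ✓
(1,4)% 1/1 ✓
(2,1)% 1/4 ✓
(2,2)% 2/6 ✓
(3,1)@ 0/4 ✗
(3,3)@ 1/4 ✓
(3,4)@ 1/2 ✓
(4,1)% 1/2 ✓
(4,2)% 1/3 ✓
(4,4)% 0/2 ✗

(3,1), (4,4)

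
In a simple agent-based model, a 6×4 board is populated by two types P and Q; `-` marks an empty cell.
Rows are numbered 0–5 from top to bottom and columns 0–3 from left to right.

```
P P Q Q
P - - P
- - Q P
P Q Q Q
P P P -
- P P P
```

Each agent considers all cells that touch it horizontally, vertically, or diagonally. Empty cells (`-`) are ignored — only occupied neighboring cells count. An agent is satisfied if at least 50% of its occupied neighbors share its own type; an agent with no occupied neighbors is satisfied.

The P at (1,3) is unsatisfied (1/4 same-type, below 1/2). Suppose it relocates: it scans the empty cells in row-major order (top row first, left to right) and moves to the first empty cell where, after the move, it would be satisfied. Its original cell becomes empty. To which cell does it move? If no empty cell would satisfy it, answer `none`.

Vacating (1,3). Empty cells in order:
  (1,1): 3/5 same-type → satisfied — stop here.

(1,1)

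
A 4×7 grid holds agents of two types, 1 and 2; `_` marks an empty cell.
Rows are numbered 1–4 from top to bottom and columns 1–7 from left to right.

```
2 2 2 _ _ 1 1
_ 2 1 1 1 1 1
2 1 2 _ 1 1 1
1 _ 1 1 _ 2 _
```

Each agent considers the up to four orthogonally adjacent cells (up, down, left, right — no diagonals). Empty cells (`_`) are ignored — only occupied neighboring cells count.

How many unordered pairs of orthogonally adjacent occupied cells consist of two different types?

Scan each occupied cell's neighbors to the right and below so each pair is counted once.
From row 1: 1 unlike of 7 pairs (running 1/7).
From row 2: 3 unlike of 10 pairs (running 4/17).
From row 3: 5 unlike of 7 pairs (running 9/24).
From row 4: 0 unlike of 1 pairs (running 9/25).
Total adjacent occupied pairs: 25; unlike-type pairs: 9.

9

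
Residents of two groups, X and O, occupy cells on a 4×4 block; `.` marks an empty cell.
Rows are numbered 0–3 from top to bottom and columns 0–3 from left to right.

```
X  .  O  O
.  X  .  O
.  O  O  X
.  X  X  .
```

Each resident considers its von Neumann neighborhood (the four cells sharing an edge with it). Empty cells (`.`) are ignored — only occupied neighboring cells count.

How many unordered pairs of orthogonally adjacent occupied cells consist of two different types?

Scan each occupied cell's neighbors to the right and below so each pair is counted once.
From row 0: 0 unlike of 2 pairs (running 0/2).
From row 1: 2 unlike of 2 pairs (running 2/4).
From row 2: 3 unlike of 4 pairs (running 5/8).
From row 3: 0 unlike of 1 pairs (running 5/9).
Total adjacent occupied pairs: 9; unlike-type pairs: 5.

5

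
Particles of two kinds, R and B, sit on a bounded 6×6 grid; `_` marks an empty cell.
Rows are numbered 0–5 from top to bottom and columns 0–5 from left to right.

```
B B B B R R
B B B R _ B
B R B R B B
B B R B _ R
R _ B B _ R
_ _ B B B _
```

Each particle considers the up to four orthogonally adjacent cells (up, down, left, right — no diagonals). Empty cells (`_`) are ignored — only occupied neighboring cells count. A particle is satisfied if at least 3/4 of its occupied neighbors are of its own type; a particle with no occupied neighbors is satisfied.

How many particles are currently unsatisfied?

(0,0)B 2/2 satisfied
(0,1)B 3/3 satisfied
(0,2)B 3/3 satisfied
(0,3)B 1/3 not
(0,4)R 1/2 not
(0,5)R 1/2 not
(1,0)B 3/3 satisfied
(1,1)B 3/4 satisfied
(1,2)B 3/4 satisfied
(1,3)R 1/3 not
(1,5)B 1/2 not
(2,0)B 2/3 not
(2,1)R 0/4 not
(2,2)B 1/4 not
(2,3)R 1/4 not
(2,4)B 1/2 not
(2,5)B 2/3 not
(3,0)B 2/3 not
(3,1)B 1/3 not
(3,2)R 0/4 not
(3,3)B 1/3 not
(3,5)R 1/2 not
(4,0)R 0/1 not
(4,2)B 2/3 not
(4,3)B 3/3 satisfied
(4,5)R 1/1 satisfied
(5,2)B 2/2 satisfied
(5,3)B 3/3 satisfied
(5,4)B 1/1 satisfied
Unsatisfied: (0,3), (0,4), (0,5), (1,3), (1,5), (2,0), (2,1), (2,2), (2,3), (2,4), (2,5), (3,0), (3,1), (3,2), (3,3), (3,5), (4,0), (4,2) — 18 in total.

18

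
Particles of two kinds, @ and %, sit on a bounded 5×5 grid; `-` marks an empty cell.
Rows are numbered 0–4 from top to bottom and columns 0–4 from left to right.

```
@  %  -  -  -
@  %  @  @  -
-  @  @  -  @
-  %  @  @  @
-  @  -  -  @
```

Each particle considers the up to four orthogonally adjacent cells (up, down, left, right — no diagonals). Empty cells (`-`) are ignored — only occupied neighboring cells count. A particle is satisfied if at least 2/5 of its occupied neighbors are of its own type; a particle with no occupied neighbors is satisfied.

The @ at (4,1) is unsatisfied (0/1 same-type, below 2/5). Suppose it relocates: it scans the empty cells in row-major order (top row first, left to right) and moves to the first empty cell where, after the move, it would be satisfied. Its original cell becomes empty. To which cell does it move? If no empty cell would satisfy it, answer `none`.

(0,2)

Vacating (4,1). Empty cells in order:
  (0,2): 1/2 same-type → satisfied — stop here.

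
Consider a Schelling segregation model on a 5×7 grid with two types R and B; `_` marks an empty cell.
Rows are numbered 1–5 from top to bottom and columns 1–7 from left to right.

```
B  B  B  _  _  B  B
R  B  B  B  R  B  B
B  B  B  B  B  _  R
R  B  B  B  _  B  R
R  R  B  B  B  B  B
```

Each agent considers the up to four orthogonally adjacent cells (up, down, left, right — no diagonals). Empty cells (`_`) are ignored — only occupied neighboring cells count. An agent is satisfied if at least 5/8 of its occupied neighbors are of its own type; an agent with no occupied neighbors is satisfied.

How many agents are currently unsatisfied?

12

(1,1)B 1/2 unhappy
(1,2)B 3/3 ok
(1,3)B 2/2 ok
(1,6)B 2/2 ok
(1,7)B 2/2 ok
(2,1)R 0/3 unhappy
(2,2)B 3/4 ok
(2,3)B 4/4 ok
(2,4)B 2/3 ok
(2,5)R 0/3 unhappy
(2,6)B 2/3 ok
(2,7)B 2/3 ok
(3,1)B 1/3 unhappy
(3,2)B 4/4 ok
(3,3)B 4/4 ok
(3,4)B 4/4 ok
(3,5)B 1/2 unhappy
(3,7)R 1/2 unhappy
(4,1)R 1/3 unhappy
(4,2)B 2/4 unhappy
(4,3)B 4/4 ok
(4,4)B 3/3 ok
(4,6)B 1/2 unhappy
(4,7)R 1/3 unhappy
(5,1)R 2/2 ok
(5,2)R 1/3 unhappy
(5,3)B 2/3 ok
(5,4)B 3/3 ok
(5,5)B 2/2 ok
(5,6)B 3/3 ok
(5,7)B 1/2 unhappy
Unsatisfied: (1,1), (2,1), (2,5), (3,1), (3,5), (3,7), (4,1), (4,2), (4,6), (4,7), (5,2), (5,7) — 12 in total.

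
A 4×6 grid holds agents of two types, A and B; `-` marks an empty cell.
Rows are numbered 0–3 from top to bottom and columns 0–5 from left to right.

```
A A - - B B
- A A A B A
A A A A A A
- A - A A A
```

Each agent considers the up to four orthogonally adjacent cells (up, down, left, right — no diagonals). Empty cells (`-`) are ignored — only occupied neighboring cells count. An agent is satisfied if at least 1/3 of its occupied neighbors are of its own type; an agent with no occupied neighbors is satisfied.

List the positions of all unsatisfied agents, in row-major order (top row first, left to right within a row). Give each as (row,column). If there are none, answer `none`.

(1,4)

(0,0)A 1/1 satisfied
(0,1)A 2/2 satisfied
(0,4)B 2/2 satisfied
(0,5)B 1/2 satisfied
(1,1)A 3/3 satisfied
(1,2)A 3/3 satisfied
(1,3)A 2/3 satisfied
(1,4)B 1/4 not
(1,5)A 1/3 satisfied
(2,0)A 1/1 satisfied
(2,1)A 4/4 satisfied
(2,2)A 3/3 satisfied
(2,3)A 4/4 satisfied
(2,4)A 3/4 satisfied
(2,5)A 3/3 satisfied
(3,1)A 1/1 satisfied
(3,3)A 2/2 satisfied
(3,4)A 3/3 satisfied
(3,5)A 2/2 satisfied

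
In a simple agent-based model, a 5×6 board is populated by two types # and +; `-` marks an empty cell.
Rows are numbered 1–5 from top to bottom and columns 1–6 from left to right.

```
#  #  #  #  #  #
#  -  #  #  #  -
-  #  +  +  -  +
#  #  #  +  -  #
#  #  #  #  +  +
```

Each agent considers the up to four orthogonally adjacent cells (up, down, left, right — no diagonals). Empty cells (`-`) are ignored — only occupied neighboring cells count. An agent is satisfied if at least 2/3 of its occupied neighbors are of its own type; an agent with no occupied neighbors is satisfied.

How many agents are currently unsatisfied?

9

Row 1: (1,1)# 2/2 ok · (1,2)# 2/2 ok · (1,3)# 3/3 ok · (1,4)# 3/3 ok · (1,5)# 3/3 ok · (1,6)# 1/1 ok
Row 2: (2,1)# 1/1 ok · (2,3)# 2/3 ok · (2,4)# 3/4 ok · (2,5)# 2/2 ok
Row 3: (3,2)# 1/2 unhappy · (3,3)+ 1/4 unhappy · (3,4)+ 2/3 ok · (3,6)+ 0/1 unhappy
Row 4: (4,1)# 2/2 ok · (4,2)# 4/4 ok · (4,3)# 2/4 unhappy · (4,4)+ 1/3 unhappy · (4,6)# 0/2 unhappy
Row 5: (5,1)# 2/2 ok · (5,2)# 3/3 ok · (5,3)# 3/3 ok · (5,4)# 1/3 unhappy · (5,5)+ 1/2 unhappy · (5,6)+ 1/2 unhappy
Unsatisfied: (3,2), (3,3), (3,6), (4,3), (4,4), (4,6), (5,4), (5,5), (5,6) — 9 in total.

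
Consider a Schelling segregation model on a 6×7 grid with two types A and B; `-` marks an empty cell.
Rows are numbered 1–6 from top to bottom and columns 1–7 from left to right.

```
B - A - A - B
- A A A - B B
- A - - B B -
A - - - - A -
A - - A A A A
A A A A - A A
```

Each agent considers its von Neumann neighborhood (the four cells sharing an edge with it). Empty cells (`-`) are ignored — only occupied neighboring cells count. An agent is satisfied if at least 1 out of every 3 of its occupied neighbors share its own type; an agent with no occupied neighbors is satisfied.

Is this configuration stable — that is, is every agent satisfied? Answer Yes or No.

Row 1: (1,1)B 0/0 ok · (1,3)A 1/1 ok · (1,5)A 0/0 ok · (1,7)B 1/1 ok
Row 2: (2,2)A 2/2 ok · (2,3)A 3/3 ok · (2,4)A 1/1 ok · (2,6)B 2/2 ok · (2,7)B 2/2 ok
Row 3: (3,2)A 1/1 ok · (3,5)B 1/1 ok · (3,6)B 2/3 ok
Row 4: (4,1)A 1/1 ok · (4,6)A 1/2 ok
Row 5: (5,1)A 2/2 ok · (5,4)A 2/2 ok · (5,5)A 2/2 ok · (5,6)A 4/4 ok · (5,7)A 2/2 ok
Row 6: (6,1)A 2/2 ok · (6,2)A 2/2 ok · (6,3)A 2/2 ok · (6,4)A 2/2 ok · (6,6)A 2/2 ok · (6,7)A 2/2 ok
All meet the threshold, so the configuration is stable.

Yes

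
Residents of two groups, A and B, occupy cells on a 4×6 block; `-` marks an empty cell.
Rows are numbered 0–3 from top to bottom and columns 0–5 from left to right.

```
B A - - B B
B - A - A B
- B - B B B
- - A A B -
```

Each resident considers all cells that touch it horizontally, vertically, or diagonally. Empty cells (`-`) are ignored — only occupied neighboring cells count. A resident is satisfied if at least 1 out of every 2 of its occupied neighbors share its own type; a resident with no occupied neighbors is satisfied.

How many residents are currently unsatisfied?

7

(0,0)B 1/2 ok
(0,1)A 1/3 unhappy
(0,4)B 2/3 ok
(0,5)B 2/3 ok
(1,0)B 2/3 ok
(1,2)A 1/3 unhappy
(1,4)A 0/6 unhappy
(1,5)B 4/5 ok
(2,1)B 1/3 unhappy
(2,3)B 2/6 unhappy
(2,4)B 4/6 ok
(2,5)B 3/4 ok
(3,2)A 1/3 unhappy
(3,3)A 1/4 unhappy
(3,4)B 3/4 ok
Unsatisfied: (0,1), (1,2), (1,4), (2,1), (2,3), (3,2), (3,3) — 7 in total.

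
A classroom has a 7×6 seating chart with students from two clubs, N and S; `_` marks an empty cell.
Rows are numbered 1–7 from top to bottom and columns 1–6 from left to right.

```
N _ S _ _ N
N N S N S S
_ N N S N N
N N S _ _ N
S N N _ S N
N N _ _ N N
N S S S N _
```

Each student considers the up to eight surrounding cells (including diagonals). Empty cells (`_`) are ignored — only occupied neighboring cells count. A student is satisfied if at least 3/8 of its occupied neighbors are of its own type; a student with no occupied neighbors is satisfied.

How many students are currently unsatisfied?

(1,1)N 2/2 satisfied
(1,3)S 1/3 not
(1,6)N 0/2 not
(2,1)N 3/3 satisfied
(2,2)N 4/6 satisfied
(2,3)S 2/6 not
(2,4)N 2/6 not
(2,5)S 2/6 not
(2,6)S 1/4 not
(3,2)N 5/7 satisfied
(3,3)N 4/7 satisfied
(3,4)S 3/6 satisfied
(3,5)N 3/6 satisfied
(3,6)N 2/4 satisfied
(4,1)N 3/4 satisfied
(4,2)N 5/7 satisfied
(4,3)S 1/6 not
(4,6)N 3/4 satisfied
(5,1)S 0/5 not
(5,2)N 5/7 satisfied
(5,3)N 3/4 satisfied
(5,5)S 0/4 not
(5,6)N 3/4 satisfied
(6,1)N 3/5 satisfied
(6,2)N 4/7 satisfied
(6,5)N 3/5 satisfied
(6,6)N 3/4 satisfied
(7,1)N 2/3 satisfied
(7,2)S 1/4 not
(7,3)S 2/3 satisfied
(7,4)S 1/3 not
(7,5)N 2/3 satisfied
Unsatisfied: (1,3), (1,6), (2,3), (2,4), (2,5), (2,6), (4,3), (5,1), (5,5), (7,2), (7,4) — 11 in total.

11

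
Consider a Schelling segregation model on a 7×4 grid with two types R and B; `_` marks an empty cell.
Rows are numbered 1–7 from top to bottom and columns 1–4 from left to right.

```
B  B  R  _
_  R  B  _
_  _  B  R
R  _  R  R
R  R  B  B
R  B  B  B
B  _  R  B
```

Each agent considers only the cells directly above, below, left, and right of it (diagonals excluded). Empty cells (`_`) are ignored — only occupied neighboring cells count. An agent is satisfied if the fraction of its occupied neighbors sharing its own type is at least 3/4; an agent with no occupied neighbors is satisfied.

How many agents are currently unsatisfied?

(1,1)B 1/1 satisfied
(1,2)B 1/3 not
(1,3)R 0/2 not
(2,2)R 0/2 not
(2,3)B 1/3 not
(3,3)B 1/3 not
(3,4)R 1/2 not
(4,1)R 1/1 satisfied
(4,3)R 1/3 not
(4,4)R 2/3 not
(5,1)R 3/3 satisfied
(5,2)R 1/3 not
(5,3)B 2/4 not
(5,4)B 2/3 not
(6,1)R 1/3 not
(6,2)B 1/3 not
(6,3)B 3/4 satisfied
(6,4)B 3/3 satisfied
(7,1)B 0/1 not
(7,3)R 0/2 not
(7,4)B 1/2 not
Unsatisfied: (1,2), (1,3), (2,2), (2,3), (3,3), (3,4), (4,3), (4,4), (5,2), (5,3), (5,4), (6,1), (6,2), (7,1), (7,3), (7,4) — 16 in total.

16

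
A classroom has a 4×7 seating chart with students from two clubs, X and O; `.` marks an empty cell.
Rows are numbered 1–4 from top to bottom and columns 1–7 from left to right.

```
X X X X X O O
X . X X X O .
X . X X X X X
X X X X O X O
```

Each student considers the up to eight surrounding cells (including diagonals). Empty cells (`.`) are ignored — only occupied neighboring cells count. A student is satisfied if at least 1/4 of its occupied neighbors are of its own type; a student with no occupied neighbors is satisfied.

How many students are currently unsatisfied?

2

(1,1)X 2/2 satisfied
(1,2)X 4/4 satisfied
(1,3)X 4/4 satisfied
(1,4)X 5/5 satisfied
(1,5)X 3/5 satisfied
(1,6)O 2/4 satisfied
(1,7)O 2/2 satisfied
(2,1)X 3/3 satisfied
(2,3)X 6/6 satisfied
(2,4)X 8/8 satisfied
(2,5)X 6/8 satisfied
(2,6)O 2/7 satisfied
(3,1)X 3/3 satisfied
(3,3)X 6/6 satisfied
(3,4)X 7/8 satisfied
(3,5)X 6/8 satisfied
(3,6)X 4/7 satisfied
(3,7)X 2/4 satisfied
(4,1)X 2/2 satisfied
(4,2)X 4/4 satisfied
(4,3)X 4/4 satisfied
(4,4)X 4/5 satisfied
(4,5)O 0/5 not
(4,6)X 3/5 satisfied
(4,7)O 0/3 not
Unsatisfied: (4,5), (4,7) — 2 in total.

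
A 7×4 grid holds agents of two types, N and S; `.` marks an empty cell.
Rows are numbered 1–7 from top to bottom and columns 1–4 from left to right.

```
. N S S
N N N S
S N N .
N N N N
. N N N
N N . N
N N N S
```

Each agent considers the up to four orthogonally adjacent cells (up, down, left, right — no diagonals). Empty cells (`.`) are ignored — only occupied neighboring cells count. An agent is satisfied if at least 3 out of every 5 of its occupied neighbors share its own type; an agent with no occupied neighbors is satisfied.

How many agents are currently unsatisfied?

10

Row 1: (1,2)N 1/2 ✗ · (1,3)S 1/3 ✗ · (1,4)S 2/2 ✓
Row 2: (2,1)N 1/2 ✗ · (2,2)N 4/4 ✓ · (2,3)N 2/4 ✗ · (2,4)S 1/2 ✗
Row 3: (3,1)S 0/3 ✗ · (3,2)N 3/4 ✓ · (3,3)N 3/3 ✓
Row 4: (4,1)N 1/2 ✗ · (4,2)N 4/4 ✓ · (4,3)N 4/4 ✓ · (4,4)N 2/2 ✓
Row 5: (5,2)N 3/3 ✓ · (5,3)N 3/3 ✓ · (5,4)N 3/3 ✓
Row 6: (6,1)N 2/2 ✓ · (6,2)N 3/3 ✓ · (6,4)N 1/2 ✗
Row 7: (7,1)N 2/2 ✓ · (7,2)N 3/3 ✓ · (7,3)N 1/2 ✗ · (7,4)S 0/2 ✗
Unsatisfied: (1,2), (1,3), (2,1), (2,3), (2,4), (3,1), (4,1), (6,4), (7,3), (7,4) — 10 in total.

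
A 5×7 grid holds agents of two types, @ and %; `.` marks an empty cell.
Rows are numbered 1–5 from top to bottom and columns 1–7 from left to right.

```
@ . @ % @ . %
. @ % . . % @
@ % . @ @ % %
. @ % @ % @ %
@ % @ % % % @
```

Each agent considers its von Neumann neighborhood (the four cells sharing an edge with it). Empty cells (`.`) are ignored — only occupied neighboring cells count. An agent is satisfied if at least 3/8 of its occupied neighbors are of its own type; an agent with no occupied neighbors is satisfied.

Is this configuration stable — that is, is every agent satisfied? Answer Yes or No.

Row 1: (1,1)@ 0/0 ✓ · (1,3)@ 0/2 ✗ · (1,4)% 0/2 ✗ · (1,5)@ 0/1 ✗ · (1,7)% 0/1 ✗
Row 2: (2,2)@ 0/2 ✗ · (2,3)% 0/2 ✗ · (2,6)% 1/2 ✓ · (2,7)@ 0/3 ✗
Row 3: (3,1)@ 0/1 ✗ · (3,2)% 0/3 ✗ · (3,4)@ 2/2 ✓ · (3,5)@ 1/3 ✗ · (3,6)% 2/4 ✓ · (3,7)% 2/3 ✓
Row 4: (4,2)@ 0/3 ✗ · (4,3)% 0/3 ✗ · (4,4)@ 1/4 ✗ · (4,5)% 1/4 ✗ · (4,6)@ 0/4 ✗ · (4,7)% 1/3 ✗
Row 5: (5,1)@ 0/1 ✗ · (5,2)% 0/3 ✗ · (5,3)@ 0/3 ✗ · (5,4)% 1/3 ✗ · (5,5)% 3/3 ✓ · (5,6)% 1/3 ✗ · (5,7)@ 0/2 ✗
For instance (1,3) has only 0/2 same-type neighbors, below 3/8.

No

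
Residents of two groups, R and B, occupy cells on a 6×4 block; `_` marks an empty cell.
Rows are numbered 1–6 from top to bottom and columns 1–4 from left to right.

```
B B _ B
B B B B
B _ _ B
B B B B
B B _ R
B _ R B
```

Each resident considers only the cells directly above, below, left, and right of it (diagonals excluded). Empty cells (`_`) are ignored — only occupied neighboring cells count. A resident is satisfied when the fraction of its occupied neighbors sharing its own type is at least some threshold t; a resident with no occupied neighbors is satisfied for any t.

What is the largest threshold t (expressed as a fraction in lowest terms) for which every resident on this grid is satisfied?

0/1

Row 1: (1,1)B 2/2 · (1,2)B 2/2 · (1,4)B 1/1
Row 2: (2,1)B 3/3 · (2,2)B 3/3 · (2,3)B 2/2 · (2,4)B 3/3
Row 3: (3,1)B 2/2 · (3,4)B 2/2
Row 4: (4,1)B 3/3 · (4,2)B 3/3 · (4,3)B 2/2 · (4,4)B 2/3
Row 5: (5,1)B 3/3 · (5,2)B 2/2 · (5,4)R 0/2
Row 6: (6,1)B 1/1 · (6,3)R 0/1 · (6,4)B 0/2
The smallest same-type fraction is 0/2 at (5,4), which reduces to 0/1. Any threshold above that leaves this resident unsatisfied.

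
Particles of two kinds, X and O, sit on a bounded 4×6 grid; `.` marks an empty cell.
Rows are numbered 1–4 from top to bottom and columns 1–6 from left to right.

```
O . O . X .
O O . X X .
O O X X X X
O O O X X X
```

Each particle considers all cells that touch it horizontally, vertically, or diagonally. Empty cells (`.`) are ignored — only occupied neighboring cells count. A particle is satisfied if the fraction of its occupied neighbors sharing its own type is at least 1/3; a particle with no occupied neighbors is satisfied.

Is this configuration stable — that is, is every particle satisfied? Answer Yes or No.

Row 1: (1,1)O 2/2 ✓ · (1,3)O 1/2 ✓ · (1,5)X 2/2 ✓
Row 2: (2,1)O 4/4 ✓ · (2,2)O 5/6 ✓ · (2,4)X 5/6 ✓ · (2,5)X 5/5 ✓
Row 3: (3,1)O 5/5 ✓ · (3,2)O 6/7 ✓ · (3,3)X 3/7 ✓ · (3,4)X 6/7 ✓ · (3,5)X 7/7 ✓ · (3,6)X 4/4 ✓
Row 4: (4,1)O 3/3 ✓ · (4,2)O 4/5 ✓ · (4,3)O 2/5 ✓ · (4,4)X 4/5 ✓ · (4,5)X 5/5 ✓ · (4,6)X 3/3 ✓
All meet the threshold, so the configuration is stable.

Yes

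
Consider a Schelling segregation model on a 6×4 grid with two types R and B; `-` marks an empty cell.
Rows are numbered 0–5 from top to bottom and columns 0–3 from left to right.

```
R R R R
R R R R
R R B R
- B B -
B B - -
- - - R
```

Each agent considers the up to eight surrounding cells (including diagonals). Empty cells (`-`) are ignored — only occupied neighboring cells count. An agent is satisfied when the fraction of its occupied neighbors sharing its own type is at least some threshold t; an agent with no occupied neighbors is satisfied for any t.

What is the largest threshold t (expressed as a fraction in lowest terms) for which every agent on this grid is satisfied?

2/7

(0,0)R 3/3
(0,1)R 5/5
(0,2)R 5/5
(0,3)R 3/3
(1,0)R 5/5
(1,1)R 7/8
(1,2)R 7/8
(1,3)R 4/5
(2,0)R 3/4
(2,1)R 4/7
(2,2)B 2/7
(2,3)R 2/4
(3,1)B 4/6
(3,2)B 3/5
(4,0)B 2/2
(4,1)B 3/3
(5,3)R — no occupied neighbors
The smallest same-type fraction is 2/7 at (2,2), which reduces to 2/7. Any threshold above that leaves this agent unsatisfied.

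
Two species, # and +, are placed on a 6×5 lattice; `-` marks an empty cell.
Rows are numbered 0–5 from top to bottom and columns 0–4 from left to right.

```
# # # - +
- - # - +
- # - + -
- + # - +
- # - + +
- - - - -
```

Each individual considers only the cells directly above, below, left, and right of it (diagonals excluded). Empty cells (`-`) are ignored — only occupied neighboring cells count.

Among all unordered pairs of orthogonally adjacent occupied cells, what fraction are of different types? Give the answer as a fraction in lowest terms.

Scan each occupied cell's neighbors to the right and below so each pair is counted once.
Row 0: #(0,0)–#(0,1)= #(0,1)–#(0,2)= #(0,2)–#(1,2)= +(0,4)–+(1,4)=  → 0/4 unlike.
Row 2: #(2,1)–+(3,1)≠  → 1/1 unlike.
Row 3: +(3,1)–#(3,2)≠ +(3,1)–#(4,1)≠ +(3,4)–+(4,4)=  → 2/3 unlike.
Row 4: +(4,3)–+(4,4)=  → 0/1 unlike.
Total adjacent occupied pairs: 9; unlike-type pairs: 3.
3/9 reduces to 1/3.

1/3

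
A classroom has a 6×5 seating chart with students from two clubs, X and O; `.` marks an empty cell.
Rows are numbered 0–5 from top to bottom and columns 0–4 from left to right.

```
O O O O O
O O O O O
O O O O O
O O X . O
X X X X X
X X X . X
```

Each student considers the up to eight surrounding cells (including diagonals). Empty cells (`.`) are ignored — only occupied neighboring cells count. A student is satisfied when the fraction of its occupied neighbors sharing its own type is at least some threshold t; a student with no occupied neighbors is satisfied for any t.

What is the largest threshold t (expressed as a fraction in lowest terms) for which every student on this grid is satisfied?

Row 0: (0,0)O 3/3 · (0,1)O 5/5 · (0,2)O 5/5 · (0,3)O 5/5 · (0,4)O 3/3
Row 1: (1,0)O 5/5 · (1,1)O 8/8 · (1,2)O 8/8 · (1,3)O 8/8 · (1,4)O 5/5
Row 2: (2,0)O 5/5 · (2,1)O 7/8 · (2,2)O 6/7 · (2,3)O 6/7 · (2,4)O 4/4
Row 3: (3,0)O 3/5 · (3,1)O 4/8 · (3,2)X 3/7 · (3,4)O 2/4
Row 4: (4,0)X 3/5 · (4,1)X 6/8 · (4,2)X 5/6 · (4,3)X 5/6 · (4,4)X 2/3
Row 5: (5,0)X 3/3 · (5,1)X 5/5 · (5,2)X 4/4 · (5,4)X 2/2
The smallest same-type fraction is 3/7 at (3,2), which reduces to 3/7. Any threshold above that leaves this student unsatisfied.

3/7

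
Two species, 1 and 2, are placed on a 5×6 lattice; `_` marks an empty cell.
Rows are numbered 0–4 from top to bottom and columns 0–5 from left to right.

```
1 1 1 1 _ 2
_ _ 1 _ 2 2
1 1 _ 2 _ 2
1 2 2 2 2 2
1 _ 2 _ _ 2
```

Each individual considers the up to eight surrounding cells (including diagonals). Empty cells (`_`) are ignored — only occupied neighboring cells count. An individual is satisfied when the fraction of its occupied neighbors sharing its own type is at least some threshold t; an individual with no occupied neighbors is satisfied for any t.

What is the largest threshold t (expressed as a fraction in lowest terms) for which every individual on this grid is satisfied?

1/3

(0,0)1 1/1
(0,1)1 3/3
(0,2)1 3/3
(0,3)1 2/3
(0,5)2 2/2
(1,2)1 4/5
(1,4)2 4/5
(1,5)2 3/3
(2,0)1 2/3
(2,1)1 3/5
(2,3)2 4/5
(2,5)2 4/4
(3,0)1 3/4
(3,1)2 2/6
(3,2)2 4/5
(3,3)2 4/4
(3,4)2 5/5
(3,5)2 3/3
(4,0)1 1/2
(4,2)2 3/3
(4,5)2 2/2
The smallest same-type fraction is 2/6 at (3,1), which reduces to 1/3. Any threshold above that leaves this individual unsatisfied.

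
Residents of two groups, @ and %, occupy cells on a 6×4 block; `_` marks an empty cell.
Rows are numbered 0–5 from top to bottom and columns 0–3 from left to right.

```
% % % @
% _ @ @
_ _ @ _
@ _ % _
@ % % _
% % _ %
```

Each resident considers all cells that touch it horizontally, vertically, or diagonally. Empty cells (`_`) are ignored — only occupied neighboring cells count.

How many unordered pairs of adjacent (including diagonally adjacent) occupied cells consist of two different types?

9

Scan each occupied cell's neighbors to the right and below (and the two forward diagonals) so each pair is counted once.
Row 0: %(0,0)–%(0,1)= %(0,0)–%(1,0)= %(0,1)–%(0,2)= %(0,1)–@(1,2)≠ %(0,1)–%(1,0)= %(0,2)–@(0,3)≠ %(0,2)–@(1,2)≠ %(0,2)–@(1,3)≠ @(0,3)–@(1,3)= @(0,3)–@(1,2)=  → 4/10 unlike.
Row 1: @(1,2)–@(1,3)= @(1,2)–@(2,2)= @(1,3)–@(2,2)=  → 0/3 unlike.
Row 2: @(2,2)–%(3,2)≠  → 1/1 unlike.
Row 3: @(3,0)–@(4,0)= @(3,0)–%(4,1)≠ %(3,2)–%(4,2)= %(3,2)–%(4,1)=  → 1/4 unlike.
Row 4: @(4,0)–%(4,1)≠ @(4,0)–%(5,0)≠ @(4,0)–%(5,1)≠ %(4,1)–%(4,2)= %(4,1)–%(5,1)= %(4,1)–%(5,0)= %(4,2)–%(5,3)= %(4,2)–%(5,1)=  → 3/8 unlike.
Row 5: %(5,0)–%(5,1)=  → 0/1 unlike.
Total adjacent occupied pairs: 27; unlike-type pairs: 9.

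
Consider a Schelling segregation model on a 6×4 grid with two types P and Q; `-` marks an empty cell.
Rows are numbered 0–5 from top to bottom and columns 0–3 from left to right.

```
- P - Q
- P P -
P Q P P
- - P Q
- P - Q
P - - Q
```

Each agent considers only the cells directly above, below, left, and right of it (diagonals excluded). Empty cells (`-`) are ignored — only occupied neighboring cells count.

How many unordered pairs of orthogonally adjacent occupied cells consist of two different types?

5

Scan each occupied cell's neighbors to the right and below so each pair is counted once.
Row 0: P(0,1)–P(1,1)=  → 0/1 unlike.
Row 1: P(1,1)–P(1,2)= P(1,1)–Q(2,1)≠ P(1,2)–P(2,2)=  → 1/3 unlike.
Row 2: P(2,0)–Q(2,1)≠ Q(2,1)–P(2,2)≠ P(2,2)–P(2,3)= P(2,2)–P(3,2)= P(2,3)–Q(3,3)≠  → 3/5 unlike.
Row 3: P(3,2)–Q(3,3)≠ Q(3,3)–Q(4,3)=  → 1/2 unlike.
Row 4: Q(4,3)–Q(5,3)=  → 0/1 unlike.
Total adjacent occupied pairs: 12; unlike-type pairs: 5.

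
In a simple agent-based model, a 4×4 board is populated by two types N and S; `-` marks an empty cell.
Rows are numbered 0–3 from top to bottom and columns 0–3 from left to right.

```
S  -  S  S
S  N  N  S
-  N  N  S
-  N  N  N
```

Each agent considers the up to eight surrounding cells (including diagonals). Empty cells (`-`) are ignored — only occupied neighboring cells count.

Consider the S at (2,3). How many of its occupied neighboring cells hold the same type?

1

Occupied neighbors of (2,3): (1,2)=N, (1,3)=S, (2,2)=N, (3,2)=N, (3,3)=N.
Same type (S): 1 of 5.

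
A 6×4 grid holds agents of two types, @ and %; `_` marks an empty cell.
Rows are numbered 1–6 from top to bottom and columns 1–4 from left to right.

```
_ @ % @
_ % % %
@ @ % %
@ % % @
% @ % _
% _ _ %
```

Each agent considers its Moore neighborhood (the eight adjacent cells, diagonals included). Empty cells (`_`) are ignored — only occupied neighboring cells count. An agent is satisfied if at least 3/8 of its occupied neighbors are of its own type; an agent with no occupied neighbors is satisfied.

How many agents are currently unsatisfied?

5

Row 1: (1,2)@ 0/3 unhappy · (1,3)% 3/5 ok · (1,4)@ 0/3 unhappy
Row 2: (2,2)% 3/6 ok · (2,3)% 5/8 ok · (2,4)% 4/5 ok
Row 3: (3,1)@ 2/4 ok · (3,2)@ 2/7 unhappy · (3,3)% 6/8 ok · (3,4)% 4/5 ok
Row 4: (4,1)@ 3/5 ok · (4,2)% 4/8 ok · (4,3)% 4/7 ok · (4,4)@ 0/4 unhappy
Row 5: (5,1)% 2/4 ok · (5,2)@ 1/6 unhappy · (5,3)% 3/5 ok
Row 6: (6,1)% 1/2 ok · (6,4)% 1/1 ok
Unsatisfied: (1,2), (1,4), (3,2), (4,4), (5,2) — 5 in total.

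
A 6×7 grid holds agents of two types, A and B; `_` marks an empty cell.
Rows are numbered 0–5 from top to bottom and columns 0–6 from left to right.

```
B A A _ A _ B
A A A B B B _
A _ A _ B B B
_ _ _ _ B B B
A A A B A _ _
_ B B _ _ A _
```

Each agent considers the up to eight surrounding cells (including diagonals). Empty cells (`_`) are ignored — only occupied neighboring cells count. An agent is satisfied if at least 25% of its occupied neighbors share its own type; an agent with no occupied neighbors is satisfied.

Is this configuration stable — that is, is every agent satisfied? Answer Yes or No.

(0,0)B 0/3 unhappy
(0,1)A 4/5 ok
(0,2)A 3/4 ok
(0,4)A 0/3 unhappy
(0,6)B 1/1 ok
(1,0)A 3/4 ok
(1,1)A 6/7 ok
(1,2)A 4/5 ok
(1,3)B 2/6 ok
(1,4)B 4/5 ok
(1,5)B 5/6 ok
(2,0)A 2/2 ok
(2,2)A 2/3 ok
(2,4)B 6/6 ok
(2,5)B 7/7 ok
(2,6)B 4/4 ok
(3,4)B 4/5 ok
(3,5)B 5/6 ok
(3,6)B 3/3 ok
(4,0)A 1/2 ok
(4,1)A 2/4 ok
(4,2)A 1/4 ok
(4,3)B 2/4 ok
(4,4)A 1/4 ok
(5,1)B 1/4 ok
(5,2)B 2/4 ok
(5,5)A 1/1 ok
For instance (0,0) has only 0/3 same-type neighbors, below 1/4.

No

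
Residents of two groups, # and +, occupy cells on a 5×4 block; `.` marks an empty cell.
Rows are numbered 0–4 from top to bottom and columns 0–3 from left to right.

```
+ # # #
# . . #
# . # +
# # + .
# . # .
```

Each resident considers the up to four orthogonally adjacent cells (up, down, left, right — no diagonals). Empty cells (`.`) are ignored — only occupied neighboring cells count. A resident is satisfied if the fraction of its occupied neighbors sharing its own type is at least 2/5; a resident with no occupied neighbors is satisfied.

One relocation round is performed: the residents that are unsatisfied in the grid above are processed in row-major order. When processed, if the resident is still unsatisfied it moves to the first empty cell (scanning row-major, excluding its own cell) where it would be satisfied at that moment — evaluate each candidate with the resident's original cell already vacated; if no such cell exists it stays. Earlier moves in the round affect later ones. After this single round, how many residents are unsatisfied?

0

Initially unsatisfied (in order): (0,0), (2,2), (2,3), (3,2), (4,2).
  (0,0) → (3,3).
  (2,2) → (0,0).
  (2,3): now satisfied by earlier moves; stays.
  (3,2) → (2,2).
  (4,2): now satisfied by earlier moves; stays.
Resulting grid:
# # # #
# . . #
# . + +
# # . +
# . # .
All satisfied now.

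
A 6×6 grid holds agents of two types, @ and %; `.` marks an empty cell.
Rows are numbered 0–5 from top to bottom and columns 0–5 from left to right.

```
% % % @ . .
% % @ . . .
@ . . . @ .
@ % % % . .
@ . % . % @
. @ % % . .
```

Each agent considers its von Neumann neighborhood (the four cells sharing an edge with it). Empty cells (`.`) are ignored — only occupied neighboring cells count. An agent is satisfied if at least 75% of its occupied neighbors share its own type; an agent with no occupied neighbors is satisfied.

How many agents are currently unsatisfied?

12

Row 0: (0,0)% 2/2 ok · (0,1)% 3/3 ok · (0,2)% 1/3 unhappy · (0,3)@ 0/1 unhappy
Row 1: (1,0)% 2/3 unhappy · (1,1)% 2/3 unhappy · (1,2)@ 0/2 unhappy
Row 2: (2,0)@ 1/2 unhappy · (2,4)@ 0/0 ok
Row 3: (3,0)@ 2/3 unhappy · (3,1)% 1/2 unhappy · (3,2)% 3/3 ok · (3,3)% 1/1 ok
Row 4: (4,0)@ 1/1 ok · (4,2)% 2/2 ok · (4,4)% 0/1 unhappy · (4,5)@ 0/1 unhappy
Row 5: (5,1)@ 0/1 unhappy · (5,2)% 2/3 unhappy · (5,3)% 1/1 ok
Unsatisfied: (0,2), (0,3), (1,0), (1,1), (1,2), (2,0), (3,0), (3,1), (4,4), (4,5), (5,1), (5,2) — 12 in total.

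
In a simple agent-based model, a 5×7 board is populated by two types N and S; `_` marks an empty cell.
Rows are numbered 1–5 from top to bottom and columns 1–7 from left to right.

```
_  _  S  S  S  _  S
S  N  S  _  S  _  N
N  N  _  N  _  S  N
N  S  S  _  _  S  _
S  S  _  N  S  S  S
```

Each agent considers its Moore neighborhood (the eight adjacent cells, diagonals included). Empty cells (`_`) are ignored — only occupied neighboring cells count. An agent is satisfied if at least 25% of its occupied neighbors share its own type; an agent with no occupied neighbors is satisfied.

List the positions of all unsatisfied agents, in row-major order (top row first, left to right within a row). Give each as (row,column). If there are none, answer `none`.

Row 1: (1,3)S 2/3 ✓ · (1,4)S 4/4 ✓ · (1,5)S 2/2 ✓ · (1,7)S 0/1 ✗
Row 2: (2,1)S 0/3 ✗ · (2,2)N 2/5 ✓ · (2,3)S 2/5 ✓ · (2,5)S 3/4 ✓ · (2,7)N 1/3 ✓
Row 3: (3,1)N 3/5 ✓ · (3,2)N 3/7 ✓ · (3,4)N 0/3 ✗ · (3,6)S 2/4 ✓ · (3,7)N 1/3 ✓
Row 4: (4,1)N 2/5 ✓ · (4,2)S 3/6 ✓ · (4,3)S 2/5 ✓ · (4,6)S 4/5 ✓
Row 5: (5,1)S 2/3 ✓ · (5,2)S 3/4 ✓ · (5,4)N 0/2 ✗ · (5,5)S 2/3 ✓ · (5,6)S 3/3 ✓ · (5,7)S 2/2 ✓

(1,7), (2,1), (3,4), (5,4)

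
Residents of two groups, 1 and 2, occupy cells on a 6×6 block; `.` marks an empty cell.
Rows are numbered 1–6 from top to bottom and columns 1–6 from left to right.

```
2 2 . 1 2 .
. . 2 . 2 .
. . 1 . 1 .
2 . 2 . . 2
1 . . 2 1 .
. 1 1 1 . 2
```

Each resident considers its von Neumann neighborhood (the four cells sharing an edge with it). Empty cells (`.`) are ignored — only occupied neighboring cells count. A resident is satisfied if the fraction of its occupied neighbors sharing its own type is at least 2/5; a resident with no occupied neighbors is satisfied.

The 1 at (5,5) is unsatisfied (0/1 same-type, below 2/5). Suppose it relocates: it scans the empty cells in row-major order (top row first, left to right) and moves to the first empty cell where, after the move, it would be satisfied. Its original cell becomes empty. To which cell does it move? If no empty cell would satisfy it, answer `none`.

(3,2)

Vacating (5,5). Empty cells in order:
  (1,3): 1/3 same-type → still unsatisfied.
  (1,6): 0/1 same-type → still unsatisfied.
  (2,1): 0/1 same-type → still unsatisfied.
  (2,2): 0/2 same-type → still unsatisfied.
  (2,4): 1/3 same-type → still unsatisfied.
  (2,6): 0/1 same-type → still unsatisfied.
  (3,1): 0/1 same-type → still unsatisfied.
  (3,2): 1/1 same-type → satisfied — stop here.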